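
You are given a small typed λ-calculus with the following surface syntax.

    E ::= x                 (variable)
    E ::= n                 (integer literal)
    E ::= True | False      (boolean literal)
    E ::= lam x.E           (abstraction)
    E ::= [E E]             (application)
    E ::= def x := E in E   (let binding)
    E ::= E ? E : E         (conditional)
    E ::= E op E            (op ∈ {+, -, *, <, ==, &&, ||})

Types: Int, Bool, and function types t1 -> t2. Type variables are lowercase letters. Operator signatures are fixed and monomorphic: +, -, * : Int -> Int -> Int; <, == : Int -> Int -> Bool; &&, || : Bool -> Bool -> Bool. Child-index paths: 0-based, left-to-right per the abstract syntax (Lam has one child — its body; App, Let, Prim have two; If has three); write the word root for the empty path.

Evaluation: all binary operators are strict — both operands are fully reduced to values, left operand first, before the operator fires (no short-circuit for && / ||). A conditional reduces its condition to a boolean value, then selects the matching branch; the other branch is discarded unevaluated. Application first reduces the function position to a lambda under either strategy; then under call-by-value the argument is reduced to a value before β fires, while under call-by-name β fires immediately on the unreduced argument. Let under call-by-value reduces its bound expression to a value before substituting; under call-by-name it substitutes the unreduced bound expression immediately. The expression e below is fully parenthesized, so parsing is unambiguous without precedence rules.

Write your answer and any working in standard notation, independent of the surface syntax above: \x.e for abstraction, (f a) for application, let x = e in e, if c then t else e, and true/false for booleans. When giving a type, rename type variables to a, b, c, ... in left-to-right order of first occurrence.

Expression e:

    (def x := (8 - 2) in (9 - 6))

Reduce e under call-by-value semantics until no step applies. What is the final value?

Answer: 3

Derivation:
step 0: (let x = (8 - 2) in (9 - 6))
step 1: [delta@0] (let x = 6 in (9 - 6))
step 2: [let@root] (9 - 6)
step 3: [delta@root] 3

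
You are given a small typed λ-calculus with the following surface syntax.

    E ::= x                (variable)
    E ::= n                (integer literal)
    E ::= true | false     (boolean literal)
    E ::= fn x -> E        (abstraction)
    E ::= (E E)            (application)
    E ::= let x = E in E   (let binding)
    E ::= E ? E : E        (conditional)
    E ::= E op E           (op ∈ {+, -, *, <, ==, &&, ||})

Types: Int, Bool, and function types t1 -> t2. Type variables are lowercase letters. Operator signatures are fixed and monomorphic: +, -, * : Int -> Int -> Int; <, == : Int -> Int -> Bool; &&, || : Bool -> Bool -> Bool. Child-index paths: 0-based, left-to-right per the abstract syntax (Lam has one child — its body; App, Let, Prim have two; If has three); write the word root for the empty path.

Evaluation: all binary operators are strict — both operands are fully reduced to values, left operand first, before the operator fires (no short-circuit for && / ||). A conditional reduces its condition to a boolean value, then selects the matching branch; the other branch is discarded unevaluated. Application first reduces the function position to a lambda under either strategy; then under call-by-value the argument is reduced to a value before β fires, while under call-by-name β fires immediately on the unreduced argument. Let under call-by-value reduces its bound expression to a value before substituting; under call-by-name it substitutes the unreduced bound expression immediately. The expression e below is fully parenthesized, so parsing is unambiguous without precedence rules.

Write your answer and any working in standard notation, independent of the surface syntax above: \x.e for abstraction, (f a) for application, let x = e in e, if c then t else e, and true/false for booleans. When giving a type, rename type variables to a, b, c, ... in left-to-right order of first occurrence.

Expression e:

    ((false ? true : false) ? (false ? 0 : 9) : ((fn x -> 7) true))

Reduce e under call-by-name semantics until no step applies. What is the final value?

Trace:
step 0: (if (if false then true else false) then (if false then 0 else 9) else ((\x.7) true))
step 1: [if@0] (if false then (if false then 0 else 9) else ((\x.7) true))
step 2: [if@root] ((\x.7) true)
step 3: [beta@root] 7

Answer: 7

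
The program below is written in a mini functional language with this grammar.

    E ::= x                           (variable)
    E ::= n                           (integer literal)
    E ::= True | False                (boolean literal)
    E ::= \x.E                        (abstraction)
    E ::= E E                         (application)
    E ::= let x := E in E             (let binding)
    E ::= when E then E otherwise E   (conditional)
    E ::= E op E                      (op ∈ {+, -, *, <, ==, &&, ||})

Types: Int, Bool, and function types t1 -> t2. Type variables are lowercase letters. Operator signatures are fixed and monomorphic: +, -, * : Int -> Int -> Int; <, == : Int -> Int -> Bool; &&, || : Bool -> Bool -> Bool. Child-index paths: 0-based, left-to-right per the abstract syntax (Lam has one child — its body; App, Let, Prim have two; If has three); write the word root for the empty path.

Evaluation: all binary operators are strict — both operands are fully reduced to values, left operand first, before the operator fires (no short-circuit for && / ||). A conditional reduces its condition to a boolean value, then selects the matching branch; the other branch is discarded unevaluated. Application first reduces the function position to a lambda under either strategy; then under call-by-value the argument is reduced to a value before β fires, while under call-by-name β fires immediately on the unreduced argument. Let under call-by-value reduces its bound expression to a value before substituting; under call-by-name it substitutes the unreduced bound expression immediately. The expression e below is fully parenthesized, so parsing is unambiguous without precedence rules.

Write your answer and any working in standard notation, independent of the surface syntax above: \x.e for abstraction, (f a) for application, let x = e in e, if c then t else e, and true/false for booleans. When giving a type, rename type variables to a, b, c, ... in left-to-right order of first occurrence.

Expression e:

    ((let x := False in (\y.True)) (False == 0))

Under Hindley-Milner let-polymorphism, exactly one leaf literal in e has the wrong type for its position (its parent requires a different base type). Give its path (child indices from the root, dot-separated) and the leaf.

Answer: 1.0 : false

Trace:
let x : Bool
\y._ : a -> Bool
  unify Bool ~ Int
  FAIL: mismatch Bool ~ Int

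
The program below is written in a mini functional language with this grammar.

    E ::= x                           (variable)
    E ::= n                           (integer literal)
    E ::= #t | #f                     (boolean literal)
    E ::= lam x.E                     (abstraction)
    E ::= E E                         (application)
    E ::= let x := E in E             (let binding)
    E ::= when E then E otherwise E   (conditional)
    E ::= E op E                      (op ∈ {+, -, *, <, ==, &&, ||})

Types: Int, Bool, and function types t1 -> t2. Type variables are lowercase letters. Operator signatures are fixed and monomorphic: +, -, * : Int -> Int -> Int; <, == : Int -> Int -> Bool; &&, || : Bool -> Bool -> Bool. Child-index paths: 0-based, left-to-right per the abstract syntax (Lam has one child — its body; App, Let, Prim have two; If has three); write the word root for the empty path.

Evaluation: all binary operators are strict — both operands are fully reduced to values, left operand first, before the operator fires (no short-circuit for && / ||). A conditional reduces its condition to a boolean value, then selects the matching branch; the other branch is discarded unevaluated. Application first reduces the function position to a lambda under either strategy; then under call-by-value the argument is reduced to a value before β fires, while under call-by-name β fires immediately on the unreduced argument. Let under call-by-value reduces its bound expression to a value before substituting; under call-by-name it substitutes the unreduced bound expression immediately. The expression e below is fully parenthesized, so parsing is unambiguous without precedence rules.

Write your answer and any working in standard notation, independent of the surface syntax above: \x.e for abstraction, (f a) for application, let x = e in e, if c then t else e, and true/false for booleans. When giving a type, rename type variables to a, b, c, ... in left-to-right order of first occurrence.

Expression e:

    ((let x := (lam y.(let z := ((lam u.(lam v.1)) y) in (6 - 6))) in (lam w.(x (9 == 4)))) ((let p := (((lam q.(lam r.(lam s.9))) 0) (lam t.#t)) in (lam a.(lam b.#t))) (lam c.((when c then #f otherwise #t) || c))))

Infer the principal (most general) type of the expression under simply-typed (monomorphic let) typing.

Answer: Int

Derivation:
\v._ : c -> Int
\u._ : b -> c -> Int
y : a
  unify b -> c -> Int ~ a -> d
  unify b ~ a
  unify c -> Int ~ d
_ _ : c -> Int
let z : c -> Int
  unify Int ~ Int
  unify Int ~ Int
\y._ : a -> Int
let x : a -> Int
x : a -> Int
  unify Int ~ Int
  unify Int ~ Int
  unify a -> Int ~ Bool -> f
  unify a ~ Bool
  unify Int ~ f
_ _ : Int
\w._ : e -> Int
\s._ : i -> Int
\r._ : h -> i -> Int
\q._ : g -> h -> i -> Int
  unify g -> h -> i -> Int ~ Int -> j
  unify g ~ Int
  unify h -> i -> Int ~ j
_ _ : h -> i -> Int
\t._ : k -> Bool
  unify h -> i -> Int ~ (k -> Bool) -> l
  unify h ~ k -> Bool
  unify i -> Int ~ l
_ _ : i -> Int
let p : i -> Int
\b._ : n -> Bool
\a._ : m -> n -> Bool
c : o
  unify o ~ Bool
  unify Bool ~ Bool
  unify Bool ~ Bool
c : Bool
  unify Bool ~ Bool
\c._ : Bool -> Bool
  unify m -> n -> Bool ~ (Bool -> Bool) -> p
  unify m ~ Bool -> Bool
  unify n -> Bool ~ p
_ _ : n -> Bool
  unify e -> Int ~ (n -> Bool) -> q
  unify e ~ n -> Bool
  unify Int ~ q
_ _ : Int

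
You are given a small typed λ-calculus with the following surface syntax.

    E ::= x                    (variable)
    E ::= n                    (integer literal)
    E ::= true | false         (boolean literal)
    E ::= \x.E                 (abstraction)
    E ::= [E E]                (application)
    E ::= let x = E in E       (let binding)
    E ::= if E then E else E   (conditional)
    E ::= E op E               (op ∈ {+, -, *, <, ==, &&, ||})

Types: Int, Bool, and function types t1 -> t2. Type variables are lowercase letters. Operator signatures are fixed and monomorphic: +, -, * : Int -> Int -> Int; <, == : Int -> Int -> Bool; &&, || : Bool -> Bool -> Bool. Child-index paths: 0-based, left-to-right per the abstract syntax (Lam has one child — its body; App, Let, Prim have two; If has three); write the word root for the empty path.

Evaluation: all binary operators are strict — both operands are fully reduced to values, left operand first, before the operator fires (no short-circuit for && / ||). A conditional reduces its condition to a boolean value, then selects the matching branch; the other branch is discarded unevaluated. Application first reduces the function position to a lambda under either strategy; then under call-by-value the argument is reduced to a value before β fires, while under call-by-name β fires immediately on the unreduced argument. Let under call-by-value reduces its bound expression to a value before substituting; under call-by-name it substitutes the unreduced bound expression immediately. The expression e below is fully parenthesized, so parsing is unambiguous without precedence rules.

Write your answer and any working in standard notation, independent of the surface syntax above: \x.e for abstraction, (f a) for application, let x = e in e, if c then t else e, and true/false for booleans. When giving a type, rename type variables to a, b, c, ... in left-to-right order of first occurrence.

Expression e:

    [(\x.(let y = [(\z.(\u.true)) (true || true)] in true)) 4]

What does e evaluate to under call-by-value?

Answer: true

Working:
step 0: ((\x.(let y = ((\z.(\u.true)) (true || true)) in true)) 4)
step 1: [beta@root] (let y = ((\z.(\u.true)) (true || true)) in true)
step 2: [delta@0.1] (let y = ((\z.(\u.true)) true) in true)
step 3: [beta@0] (let y = (\u.true) in true)
step 4: [let@root] true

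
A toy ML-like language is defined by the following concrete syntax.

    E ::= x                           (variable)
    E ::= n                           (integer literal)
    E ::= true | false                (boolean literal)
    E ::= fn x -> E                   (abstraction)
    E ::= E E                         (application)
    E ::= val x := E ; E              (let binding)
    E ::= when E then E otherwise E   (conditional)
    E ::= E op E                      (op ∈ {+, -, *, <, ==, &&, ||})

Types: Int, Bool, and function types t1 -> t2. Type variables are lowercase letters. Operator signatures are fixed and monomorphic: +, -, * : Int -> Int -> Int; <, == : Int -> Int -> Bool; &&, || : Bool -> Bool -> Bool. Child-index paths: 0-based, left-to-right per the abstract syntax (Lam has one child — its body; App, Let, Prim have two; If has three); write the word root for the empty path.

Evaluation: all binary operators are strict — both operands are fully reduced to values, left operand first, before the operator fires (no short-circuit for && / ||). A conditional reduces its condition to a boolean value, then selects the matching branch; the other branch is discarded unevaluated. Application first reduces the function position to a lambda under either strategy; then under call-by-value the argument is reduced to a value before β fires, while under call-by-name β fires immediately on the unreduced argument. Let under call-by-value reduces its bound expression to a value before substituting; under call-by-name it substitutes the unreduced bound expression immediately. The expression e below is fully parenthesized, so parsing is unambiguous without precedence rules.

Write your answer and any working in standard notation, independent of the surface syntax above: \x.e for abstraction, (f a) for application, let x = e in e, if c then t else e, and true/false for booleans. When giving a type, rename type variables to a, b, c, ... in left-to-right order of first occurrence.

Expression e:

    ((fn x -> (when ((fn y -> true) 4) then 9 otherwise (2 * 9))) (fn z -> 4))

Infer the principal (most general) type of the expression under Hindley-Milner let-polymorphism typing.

Answer: Int

Trace:
\y._ : b -> Bool
  unify b -> Bool ~ Int -> c
  unify b ~ Int
  unify Bool ~ c
_ _ : Bool
  unify Bool ~ Bool
  unify Int ~ Int
  unify Int ~ Int
  unify Int ~ Int
\x._ : a -> Int
\z._ : d -> Int
  unify a -> Int ~ (d -> Int) -> e
  unify a ~ d -> Int
  unify Int ~ e
_ _ : Int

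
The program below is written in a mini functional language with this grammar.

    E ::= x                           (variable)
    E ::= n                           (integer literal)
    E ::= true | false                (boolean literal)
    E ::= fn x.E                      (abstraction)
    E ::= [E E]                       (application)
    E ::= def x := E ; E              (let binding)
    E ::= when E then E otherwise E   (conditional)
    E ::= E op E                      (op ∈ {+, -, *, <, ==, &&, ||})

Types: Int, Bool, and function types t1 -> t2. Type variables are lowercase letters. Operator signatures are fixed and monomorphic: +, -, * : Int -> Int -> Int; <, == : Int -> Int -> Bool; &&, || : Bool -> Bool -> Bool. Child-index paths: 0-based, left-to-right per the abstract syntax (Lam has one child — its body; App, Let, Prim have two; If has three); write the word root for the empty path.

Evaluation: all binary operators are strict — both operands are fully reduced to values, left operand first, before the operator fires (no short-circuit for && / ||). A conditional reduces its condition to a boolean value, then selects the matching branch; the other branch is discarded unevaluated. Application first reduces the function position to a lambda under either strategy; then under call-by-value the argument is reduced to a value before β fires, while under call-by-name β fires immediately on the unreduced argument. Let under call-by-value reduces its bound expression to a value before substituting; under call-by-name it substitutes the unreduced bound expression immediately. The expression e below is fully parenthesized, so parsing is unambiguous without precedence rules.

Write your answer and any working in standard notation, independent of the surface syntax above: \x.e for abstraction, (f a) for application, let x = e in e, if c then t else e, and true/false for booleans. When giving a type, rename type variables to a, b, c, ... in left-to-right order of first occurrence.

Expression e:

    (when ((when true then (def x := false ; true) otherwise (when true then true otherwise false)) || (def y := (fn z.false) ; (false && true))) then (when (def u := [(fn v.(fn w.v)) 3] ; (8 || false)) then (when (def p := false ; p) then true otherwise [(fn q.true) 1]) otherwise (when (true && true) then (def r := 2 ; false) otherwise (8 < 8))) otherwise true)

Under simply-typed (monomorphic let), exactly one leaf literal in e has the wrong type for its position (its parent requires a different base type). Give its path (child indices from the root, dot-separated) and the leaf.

Answer: 1.0.1.0 : 8

Trace:
  unify Bool ~ Bool
let x : Bool
  unify Bool ~ Bool
  unify Bool ~ Bool
  unify Bool ~ Bool
  unify Bool ~ Bool
\z._ : a -> Bool
let y : a -> Bool
  unify Bool ~ Bool
  unify Bool ~ Bool
  unify Bool ~ Bool
  unify Bool ~ Bool
v : b
\w._ : c -> b
\v._ : b -> c -> b
  unify b -> c -> b ~ Int -> d
  unify b ~ Int
  unify c -> Int ~ d
_ _ : c -> Int
let u : c -> Int
  unify Int ~ Bool
  FAIL: mismatch Int ~ Bool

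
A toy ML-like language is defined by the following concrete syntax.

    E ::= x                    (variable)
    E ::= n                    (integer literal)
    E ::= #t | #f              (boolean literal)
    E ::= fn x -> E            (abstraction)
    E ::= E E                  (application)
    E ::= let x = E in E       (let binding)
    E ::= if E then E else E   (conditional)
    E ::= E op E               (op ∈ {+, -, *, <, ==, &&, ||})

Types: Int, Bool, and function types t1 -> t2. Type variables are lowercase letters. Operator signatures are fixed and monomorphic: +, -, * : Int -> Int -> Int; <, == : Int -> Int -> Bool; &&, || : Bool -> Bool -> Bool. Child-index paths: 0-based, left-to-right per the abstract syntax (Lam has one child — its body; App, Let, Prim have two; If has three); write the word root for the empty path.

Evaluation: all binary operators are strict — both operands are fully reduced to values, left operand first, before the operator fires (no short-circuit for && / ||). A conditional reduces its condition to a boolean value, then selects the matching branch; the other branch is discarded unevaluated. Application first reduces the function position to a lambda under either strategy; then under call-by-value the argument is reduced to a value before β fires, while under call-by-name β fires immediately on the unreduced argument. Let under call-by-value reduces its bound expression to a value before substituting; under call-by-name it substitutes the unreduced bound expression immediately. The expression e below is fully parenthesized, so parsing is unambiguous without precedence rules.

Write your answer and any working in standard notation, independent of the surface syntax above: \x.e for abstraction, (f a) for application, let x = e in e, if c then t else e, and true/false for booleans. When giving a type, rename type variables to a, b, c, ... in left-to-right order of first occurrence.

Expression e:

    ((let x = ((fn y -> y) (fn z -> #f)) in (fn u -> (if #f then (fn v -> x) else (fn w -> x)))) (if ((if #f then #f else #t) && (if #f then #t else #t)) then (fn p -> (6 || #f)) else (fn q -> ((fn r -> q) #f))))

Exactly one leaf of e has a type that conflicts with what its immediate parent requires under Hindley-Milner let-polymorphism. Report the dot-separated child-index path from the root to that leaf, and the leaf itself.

Answer: 1.1.0.0 : 6

Derivation:
y : a
\y._ : a -> a
\z._ : b -> Bool
  unify a -> a ~ (b -> Bool) -> c
  unify a ~ b -> Bool
  unify b -> Bool ~ c
_ _ : b -> Bool
let x : forall. b -> Bool
  unify Bool ~ Bool
x : f -> Bool
\v._ : e -> f -> Bool
x : h -> Bool
\w._ : g -> h -> Bool
  unify e -> f -> Bool ~ g -> h -> Bool
  unify e ~ g
  unify f -> Bool ~ h -> Bool
  unify f ~ h
  unify Bool ~ Bool
\u._ : d -> g -> h -> Bool
  unify Bool ~ Bool
  unify Bool ~ Bool
  unify Bool ~ Bool
  unify Bool ~ Bool
  unify Bool ~ Bool
  unify Bool ~ Bool
  unify Bool ~ Bool
  unify Int ~ Bool
  FAIL: mismatch Int ~ Bool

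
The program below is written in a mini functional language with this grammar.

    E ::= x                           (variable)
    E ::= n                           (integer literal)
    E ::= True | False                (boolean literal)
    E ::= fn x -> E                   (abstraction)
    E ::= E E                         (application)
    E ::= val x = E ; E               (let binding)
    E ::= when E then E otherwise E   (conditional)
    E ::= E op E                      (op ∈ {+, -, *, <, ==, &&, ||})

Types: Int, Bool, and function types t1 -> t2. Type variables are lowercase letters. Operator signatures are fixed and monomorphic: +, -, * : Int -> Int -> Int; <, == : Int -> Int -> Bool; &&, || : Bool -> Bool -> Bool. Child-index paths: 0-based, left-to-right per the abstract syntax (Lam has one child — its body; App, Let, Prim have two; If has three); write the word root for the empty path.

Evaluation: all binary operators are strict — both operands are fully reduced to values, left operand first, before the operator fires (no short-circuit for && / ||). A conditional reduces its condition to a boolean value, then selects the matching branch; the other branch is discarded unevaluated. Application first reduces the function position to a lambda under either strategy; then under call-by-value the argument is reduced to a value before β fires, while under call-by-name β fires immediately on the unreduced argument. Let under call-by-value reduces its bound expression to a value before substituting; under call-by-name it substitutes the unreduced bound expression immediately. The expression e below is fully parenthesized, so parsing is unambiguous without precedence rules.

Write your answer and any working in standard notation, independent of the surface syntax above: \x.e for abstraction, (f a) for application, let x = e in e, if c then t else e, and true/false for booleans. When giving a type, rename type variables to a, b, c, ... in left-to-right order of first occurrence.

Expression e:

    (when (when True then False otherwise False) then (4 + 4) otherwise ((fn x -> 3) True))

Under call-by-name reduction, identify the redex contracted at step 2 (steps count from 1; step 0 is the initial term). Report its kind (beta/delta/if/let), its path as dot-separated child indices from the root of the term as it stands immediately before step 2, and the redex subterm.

Answer: if at root : (if false then (4 + 4) else ((\x.3) true))

Working:
step 0: (if (if true then false else false) then (4 + 4) else ((\x.3) true))
step 1: [if@0] (if false then (4 + 4) else ((\x.3) true))
step 2: [if@root] ((\x.3) true)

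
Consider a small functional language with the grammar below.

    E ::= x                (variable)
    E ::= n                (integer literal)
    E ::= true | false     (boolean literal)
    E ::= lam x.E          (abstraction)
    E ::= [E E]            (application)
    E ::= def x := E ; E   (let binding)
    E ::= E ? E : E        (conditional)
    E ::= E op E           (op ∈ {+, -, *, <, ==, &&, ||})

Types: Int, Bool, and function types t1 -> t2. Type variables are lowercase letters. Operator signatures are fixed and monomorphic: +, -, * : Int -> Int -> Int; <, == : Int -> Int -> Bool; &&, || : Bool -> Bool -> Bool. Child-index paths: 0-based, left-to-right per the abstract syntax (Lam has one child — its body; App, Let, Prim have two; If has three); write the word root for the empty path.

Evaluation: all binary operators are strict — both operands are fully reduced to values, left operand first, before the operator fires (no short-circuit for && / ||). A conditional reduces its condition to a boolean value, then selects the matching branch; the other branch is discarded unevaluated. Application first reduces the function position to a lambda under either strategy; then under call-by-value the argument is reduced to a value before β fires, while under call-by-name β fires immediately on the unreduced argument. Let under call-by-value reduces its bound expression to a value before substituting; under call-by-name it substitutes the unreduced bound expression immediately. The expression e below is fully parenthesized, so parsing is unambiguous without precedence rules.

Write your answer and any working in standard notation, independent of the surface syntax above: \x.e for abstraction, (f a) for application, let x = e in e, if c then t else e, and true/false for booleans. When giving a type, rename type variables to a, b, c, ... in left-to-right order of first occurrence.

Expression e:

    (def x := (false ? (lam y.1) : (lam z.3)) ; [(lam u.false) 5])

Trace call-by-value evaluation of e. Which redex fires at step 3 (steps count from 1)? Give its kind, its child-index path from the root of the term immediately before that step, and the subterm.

Trace:
step 0: (let x = (if false then (\y.1) else (\z.3)) in ((\u.false) 5))
step 1: [if@0] (let x = (\z.3) in ((\u.false) 5))
step 2: [let@root] ((\u.false) 5)
step 3: [beta@root] false

Answer: beta at root : ((\u.false) 5)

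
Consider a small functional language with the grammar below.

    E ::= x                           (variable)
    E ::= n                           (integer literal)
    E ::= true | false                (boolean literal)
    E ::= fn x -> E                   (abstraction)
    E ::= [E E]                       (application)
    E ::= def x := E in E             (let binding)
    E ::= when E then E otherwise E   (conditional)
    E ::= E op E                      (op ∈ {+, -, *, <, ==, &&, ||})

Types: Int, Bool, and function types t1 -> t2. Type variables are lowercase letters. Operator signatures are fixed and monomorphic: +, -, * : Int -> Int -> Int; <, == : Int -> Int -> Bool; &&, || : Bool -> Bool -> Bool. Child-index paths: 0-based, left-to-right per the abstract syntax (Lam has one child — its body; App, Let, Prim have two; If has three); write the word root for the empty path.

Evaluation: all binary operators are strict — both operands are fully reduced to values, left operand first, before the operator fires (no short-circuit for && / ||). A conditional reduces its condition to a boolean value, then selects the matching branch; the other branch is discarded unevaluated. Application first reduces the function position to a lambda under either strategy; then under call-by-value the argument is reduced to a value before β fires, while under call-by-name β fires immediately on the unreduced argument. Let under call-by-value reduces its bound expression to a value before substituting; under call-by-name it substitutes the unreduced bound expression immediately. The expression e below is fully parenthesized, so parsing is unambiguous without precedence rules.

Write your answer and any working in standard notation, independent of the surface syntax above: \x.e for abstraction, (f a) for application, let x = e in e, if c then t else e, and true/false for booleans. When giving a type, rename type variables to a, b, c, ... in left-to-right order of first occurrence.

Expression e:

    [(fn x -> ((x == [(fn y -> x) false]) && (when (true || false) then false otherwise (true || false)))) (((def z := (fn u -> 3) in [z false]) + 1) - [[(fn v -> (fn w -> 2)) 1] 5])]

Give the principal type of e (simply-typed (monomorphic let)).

Answer: Bool

Trace:
x : a
  unify a ~ Int
x : Int
\y._ : b -> Int
  unify b -> Int ~ Bool -> c
  unify b ~ Bool
  unify Int ~ c
_ _ : Int
  unify Int ~ Int
  unify Bool ~ Bool
  unify Bool ~ Bool
  unify Bool ~ Bool
  unify Bool ~ Bool
  unify Bool ~ Bool
  unify Bool ~ Bool
  unify Bool ~ Bool
  unify Bool ~ Bool
\x._ : Int -> Bool
\u._ : d -> Int
let z : d -> Int
z : d -> Int
  unify d -> Int ~ Bool -> e
  unify d ~ Bool
  unify Int ~ e
_ _ : Int
  unify Int ~ Int
  unify Int ~ Int
  unify Int ~ Int
\w._ : g -> Int
\v._ : f -> g -> Int
  unify f -> g -> Int ~ Int -> h
  unify f ~ Int
  unify g -> Int ~ h
_ _ : g -> Int
  unify g -> Int ~ Int -> i
  unify g ~ Int
  unify Int ~ i
_ _ : Int
  unify Int ~ Int
  unify Int -> Bool ~ Int -> j
  unify Int ~ Int
  unify Bool ~ j
_ _ : Bool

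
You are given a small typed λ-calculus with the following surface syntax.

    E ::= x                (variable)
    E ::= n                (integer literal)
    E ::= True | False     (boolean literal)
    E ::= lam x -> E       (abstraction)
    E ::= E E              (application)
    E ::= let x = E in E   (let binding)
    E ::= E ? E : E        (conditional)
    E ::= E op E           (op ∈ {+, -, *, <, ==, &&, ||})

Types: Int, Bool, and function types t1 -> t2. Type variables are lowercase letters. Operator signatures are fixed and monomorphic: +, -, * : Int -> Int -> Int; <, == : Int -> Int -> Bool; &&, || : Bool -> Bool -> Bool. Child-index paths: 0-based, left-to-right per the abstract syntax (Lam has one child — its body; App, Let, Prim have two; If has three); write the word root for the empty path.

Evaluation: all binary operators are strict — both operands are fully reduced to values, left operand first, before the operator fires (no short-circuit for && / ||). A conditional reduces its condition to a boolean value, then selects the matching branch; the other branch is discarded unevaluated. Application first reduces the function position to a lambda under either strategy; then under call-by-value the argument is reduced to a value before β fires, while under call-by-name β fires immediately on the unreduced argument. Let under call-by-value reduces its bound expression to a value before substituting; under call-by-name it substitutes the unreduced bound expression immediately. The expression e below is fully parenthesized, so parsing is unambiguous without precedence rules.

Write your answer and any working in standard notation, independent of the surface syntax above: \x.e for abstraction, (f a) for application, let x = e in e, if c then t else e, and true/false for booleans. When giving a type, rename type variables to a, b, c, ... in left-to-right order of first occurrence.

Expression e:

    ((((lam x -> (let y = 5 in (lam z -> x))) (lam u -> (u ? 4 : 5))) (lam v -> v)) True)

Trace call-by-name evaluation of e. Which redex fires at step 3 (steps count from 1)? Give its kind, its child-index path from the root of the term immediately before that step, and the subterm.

Answer: beta at 0 : ((\z.(\u.(if u then 4 else 5))) (\v.v))

Working:
step 0: ((((\x.(let y = 5 in (\z.x))) (\u.(if u then 4 else 5))) (\v.v)) true)
step 1: [beta@0.0] (((let y = 5 in (\z.(\u.(if u then 4 else 5)))) (\v.v)) true)
step 2: [let@0.0] (((\z.(\u.(if u then 4 else 5))) (\v.v)) true)
step 3: [beta@0] ((\u.(if u then 4 else 5)) true)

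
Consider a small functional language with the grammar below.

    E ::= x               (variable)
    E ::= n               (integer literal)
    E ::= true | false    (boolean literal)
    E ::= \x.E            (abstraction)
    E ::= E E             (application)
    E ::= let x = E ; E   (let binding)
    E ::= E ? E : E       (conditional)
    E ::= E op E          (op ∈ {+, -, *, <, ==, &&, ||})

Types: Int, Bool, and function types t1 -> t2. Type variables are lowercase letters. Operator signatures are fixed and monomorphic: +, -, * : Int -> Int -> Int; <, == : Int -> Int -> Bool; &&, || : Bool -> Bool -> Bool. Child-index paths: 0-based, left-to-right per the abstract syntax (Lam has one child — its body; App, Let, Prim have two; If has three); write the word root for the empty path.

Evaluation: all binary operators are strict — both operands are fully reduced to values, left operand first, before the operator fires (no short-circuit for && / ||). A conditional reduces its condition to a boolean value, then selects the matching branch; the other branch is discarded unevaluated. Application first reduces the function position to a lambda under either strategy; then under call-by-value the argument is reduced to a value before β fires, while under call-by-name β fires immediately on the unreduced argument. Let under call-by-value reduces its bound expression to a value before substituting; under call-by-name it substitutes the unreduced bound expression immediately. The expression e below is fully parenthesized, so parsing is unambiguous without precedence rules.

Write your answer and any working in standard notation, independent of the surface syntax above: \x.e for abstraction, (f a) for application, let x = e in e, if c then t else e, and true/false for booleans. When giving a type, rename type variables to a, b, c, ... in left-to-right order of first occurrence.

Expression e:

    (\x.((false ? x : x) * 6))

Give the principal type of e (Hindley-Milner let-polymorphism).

Answer: Int -> Int

Working:
  unify Bool ~ Bool
x : a
x : a
  unify a ~ a
  unify a ~ Int
  unify Int ~ Int
\x._ : Int -> Int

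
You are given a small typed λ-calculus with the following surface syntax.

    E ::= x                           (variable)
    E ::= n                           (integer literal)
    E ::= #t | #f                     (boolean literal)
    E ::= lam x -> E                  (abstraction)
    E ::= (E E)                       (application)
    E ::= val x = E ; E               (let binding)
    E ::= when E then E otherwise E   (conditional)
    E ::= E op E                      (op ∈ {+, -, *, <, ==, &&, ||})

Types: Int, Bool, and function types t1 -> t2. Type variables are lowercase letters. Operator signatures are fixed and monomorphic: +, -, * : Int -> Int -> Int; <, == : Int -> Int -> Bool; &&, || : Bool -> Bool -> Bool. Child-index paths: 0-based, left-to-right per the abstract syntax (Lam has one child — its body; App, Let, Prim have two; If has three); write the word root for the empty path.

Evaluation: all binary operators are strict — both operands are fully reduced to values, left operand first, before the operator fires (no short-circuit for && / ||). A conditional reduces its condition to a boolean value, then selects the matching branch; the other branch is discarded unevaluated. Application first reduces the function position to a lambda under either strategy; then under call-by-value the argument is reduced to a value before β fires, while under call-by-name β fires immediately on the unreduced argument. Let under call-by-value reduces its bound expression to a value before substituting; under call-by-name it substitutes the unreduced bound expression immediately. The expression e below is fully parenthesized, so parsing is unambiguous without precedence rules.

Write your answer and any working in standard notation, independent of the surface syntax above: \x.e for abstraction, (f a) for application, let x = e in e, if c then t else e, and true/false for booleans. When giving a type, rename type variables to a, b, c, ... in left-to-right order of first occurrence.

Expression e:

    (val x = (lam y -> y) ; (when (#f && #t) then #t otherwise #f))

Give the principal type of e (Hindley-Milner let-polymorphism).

Answer: Bool

Derivation:
y : a
\y._ : a -> a
let x : forall. a -> a
  unify Bool ~ Bool
  unify Bool ~ Bool
  unify Bool ~ Bool
  unify Bool ~ Bool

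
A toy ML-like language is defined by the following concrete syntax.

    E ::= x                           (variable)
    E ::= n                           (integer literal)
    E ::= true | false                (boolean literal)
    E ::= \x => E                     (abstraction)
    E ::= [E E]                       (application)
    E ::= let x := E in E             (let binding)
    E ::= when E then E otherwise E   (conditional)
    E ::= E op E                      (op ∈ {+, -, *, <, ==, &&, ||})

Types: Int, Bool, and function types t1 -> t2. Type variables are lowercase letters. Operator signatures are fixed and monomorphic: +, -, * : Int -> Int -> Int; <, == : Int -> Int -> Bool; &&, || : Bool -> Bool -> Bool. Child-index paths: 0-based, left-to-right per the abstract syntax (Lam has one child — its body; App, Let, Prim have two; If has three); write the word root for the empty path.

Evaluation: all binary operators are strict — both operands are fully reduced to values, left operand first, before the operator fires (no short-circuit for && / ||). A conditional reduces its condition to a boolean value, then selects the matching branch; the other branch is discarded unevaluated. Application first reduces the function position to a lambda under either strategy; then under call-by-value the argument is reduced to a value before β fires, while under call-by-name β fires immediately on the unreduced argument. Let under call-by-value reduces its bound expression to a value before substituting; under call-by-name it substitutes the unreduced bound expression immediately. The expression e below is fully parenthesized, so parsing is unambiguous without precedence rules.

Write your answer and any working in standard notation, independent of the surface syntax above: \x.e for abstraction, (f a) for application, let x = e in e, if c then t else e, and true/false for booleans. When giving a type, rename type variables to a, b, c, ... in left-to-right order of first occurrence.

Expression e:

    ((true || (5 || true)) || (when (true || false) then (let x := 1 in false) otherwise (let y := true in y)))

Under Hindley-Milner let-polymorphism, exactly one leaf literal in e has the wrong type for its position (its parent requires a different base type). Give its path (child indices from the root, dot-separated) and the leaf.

Answer: 0.1.0 : 5

Derivation:
  unify Bool ~ Bool
  unify Int ~ Bool
  FAIL: mismatch Int ~ Bool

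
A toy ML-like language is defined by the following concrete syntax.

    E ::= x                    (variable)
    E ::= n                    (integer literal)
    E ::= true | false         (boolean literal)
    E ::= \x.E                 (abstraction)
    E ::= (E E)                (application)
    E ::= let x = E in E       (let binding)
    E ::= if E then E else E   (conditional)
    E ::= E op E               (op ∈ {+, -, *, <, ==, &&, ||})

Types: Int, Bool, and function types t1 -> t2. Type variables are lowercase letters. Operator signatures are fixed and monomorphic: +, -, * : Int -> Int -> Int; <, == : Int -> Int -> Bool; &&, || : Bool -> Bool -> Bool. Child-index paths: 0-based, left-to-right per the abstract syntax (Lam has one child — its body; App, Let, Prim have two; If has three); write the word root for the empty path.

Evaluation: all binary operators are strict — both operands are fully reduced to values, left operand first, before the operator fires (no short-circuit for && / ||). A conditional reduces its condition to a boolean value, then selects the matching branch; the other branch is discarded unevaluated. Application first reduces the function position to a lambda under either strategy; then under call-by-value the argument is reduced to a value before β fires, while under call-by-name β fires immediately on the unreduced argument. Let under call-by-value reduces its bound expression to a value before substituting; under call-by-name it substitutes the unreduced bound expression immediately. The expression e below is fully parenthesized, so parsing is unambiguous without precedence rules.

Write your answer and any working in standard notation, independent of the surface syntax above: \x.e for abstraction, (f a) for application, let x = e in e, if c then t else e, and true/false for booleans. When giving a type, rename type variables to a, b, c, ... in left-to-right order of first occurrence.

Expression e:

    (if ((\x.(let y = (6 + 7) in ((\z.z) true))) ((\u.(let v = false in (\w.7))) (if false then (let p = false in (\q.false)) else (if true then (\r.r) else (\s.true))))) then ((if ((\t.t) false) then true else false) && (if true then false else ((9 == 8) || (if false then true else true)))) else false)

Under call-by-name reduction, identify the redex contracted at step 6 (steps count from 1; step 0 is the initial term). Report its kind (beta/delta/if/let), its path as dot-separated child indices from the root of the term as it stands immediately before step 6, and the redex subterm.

Answer: if at 0 : (if false then true else false)

Trace:
step 0: (if ((\x.(let y = (6 + 7) in ((\z.z) true))) ((\u.(let v = false in (\w.7))) (if false then (let p = false in (\q.false)) else (if true then (\r.r) else (\s.true))))) then ((if ((\t.t) false) then true else false) && (if true then false else ((9 == 8) || (if false then true else true)))) else false)
step 1: [beta@0] (if (let y = (6 + 7) in ((\z.z) true)) then ((if ((\t.t) false) then true else false) && (if true then false else ((9 == 8) || (if false then true else true)))) else false)
step 2: [let@0] (if ((\z.z) true) then ((if ((\t.t) false) then true else false) && (if true then false else ((9 == 8) || (if false then true else true)))) else false)
step 3: [beta@0] (if true then ((if ((\t.t) false) then true else false) && (if true then false else ((9 == 8) || (if false then true else true)))) else false)
step 4: [if@root] ((if ((\t.t) false) then true else false) && (if true then false else ((9 == 8) || (if false then true else true))))
step 5: [beta@0.0] ((if false then true else false) && (if true then false else ((9 == 8) || (if false then true else true))))
step 6: [if@0] (false && (if true then false else ((9 == 8) || (if false then true else true))))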